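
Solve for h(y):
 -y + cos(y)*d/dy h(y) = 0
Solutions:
 h(y) = C1 + Integral(y/cos(y), y)


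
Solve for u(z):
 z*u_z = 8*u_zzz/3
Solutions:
 u(z) = C1 + Integral(C2*airyai(3^(1/3)*z/2) + C3*airybi(3^(1/3)*z/2), z)


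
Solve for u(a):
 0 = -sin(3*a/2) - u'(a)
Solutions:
 u(a) = C1 + 2*cos(3*a/2)/3


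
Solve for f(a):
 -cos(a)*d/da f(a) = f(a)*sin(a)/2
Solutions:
 f(a) = C1*sqrt(cos(a))


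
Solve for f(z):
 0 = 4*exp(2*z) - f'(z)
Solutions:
 f(z) = C1 + 2*exp(2*z)


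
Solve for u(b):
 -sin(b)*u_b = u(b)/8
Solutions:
 u(b) = C1*(cos(b) + 1)^(1/16)/(cos(b) - 1)^(1/16)


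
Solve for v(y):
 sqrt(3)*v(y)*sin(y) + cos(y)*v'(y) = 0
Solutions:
 v(y) = C1*cos(y)^(sqrt(3))


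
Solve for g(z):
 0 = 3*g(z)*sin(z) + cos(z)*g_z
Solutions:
 g(z) = C1*cos(z)^3


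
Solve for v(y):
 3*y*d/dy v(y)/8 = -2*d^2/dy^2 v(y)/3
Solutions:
 v(y) = C1 + C2*erf(3*sqrt(2)*y/8)


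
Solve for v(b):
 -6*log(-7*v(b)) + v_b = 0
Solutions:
 -Integral(1/(log(-_y) + log(7)), (_y, v(b)))/6 = C1 - b


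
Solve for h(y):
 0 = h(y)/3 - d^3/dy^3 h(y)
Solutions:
 h(y) = C3*exp(3^(2/3)*y/3) + (C1*sin(3^(1/6)*y/2) + C2*cos(3^(1/6)*y/2))*exp(-3^(2/3)*y/6)


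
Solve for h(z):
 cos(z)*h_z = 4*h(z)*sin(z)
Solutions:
 h(z) = C1/cos(z)^4


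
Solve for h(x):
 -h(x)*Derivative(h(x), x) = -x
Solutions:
 h(x) = -sqrt(C1 + x^2)
 h(x) = sqrt(C1 + x^2)


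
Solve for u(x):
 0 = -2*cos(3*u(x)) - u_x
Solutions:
 u(x) = -asin((C1 + exp(12*x))/(C1 - exp(12*x)))/3 + pi/3
 u(x) = asin((C1 + exp(12*x))/(C1 - exp(12*x)))/3


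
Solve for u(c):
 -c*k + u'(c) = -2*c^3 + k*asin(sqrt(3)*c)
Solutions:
 u(c) = C1 - c^4/2 + c^2*k/2 + k*(c*asin(sqrt(3)*c) + sqrt(3)*sqrt(1 - 3*c^2)/3)


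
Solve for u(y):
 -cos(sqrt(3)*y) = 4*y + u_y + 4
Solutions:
 u(y) = C1 - 2*y^2 - 4*y - sqrt(3)*sin(sqrt(3)*y)/3


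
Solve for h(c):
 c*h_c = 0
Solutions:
 h(c) = C1


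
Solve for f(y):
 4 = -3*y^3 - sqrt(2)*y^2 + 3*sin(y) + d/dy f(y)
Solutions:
 f(y) = C1 + 3*y^4/4 + sqrt(2)*y^3/3 + 4*y + 3*cos(y)


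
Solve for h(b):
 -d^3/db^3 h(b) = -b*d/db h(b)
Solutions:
 h(b) = C1 + Integral(C2*airyai(b) + C3*airybi(b), b)


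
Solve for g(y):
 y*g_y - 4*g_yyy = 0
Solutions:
 g(y) = C1 + Integral(C2*airyai(2^(1/3)*y/2) + C3*airybi(2^(1/3)*y/2), y)


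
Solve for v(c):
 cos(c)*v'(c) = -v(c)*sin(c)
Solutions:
 v(c) = C1*cos(c)


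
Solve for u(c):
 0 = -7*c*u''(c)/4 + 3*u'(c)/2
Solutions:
 u(c) = C1 + C2*c^(13/7)


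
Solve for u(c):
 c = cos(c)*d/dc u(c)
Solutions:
 u(c) = C1 + Integral(c/cos(c), c)


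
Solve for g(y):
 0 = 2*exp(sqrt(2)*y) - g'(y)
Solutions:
 g(y) = C1 + sqrt(2)*exp(sqrt(2)*y)


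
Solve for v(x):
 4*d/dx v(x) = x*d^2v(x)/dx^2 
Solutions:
 v(x) = C1 + C2*x^5


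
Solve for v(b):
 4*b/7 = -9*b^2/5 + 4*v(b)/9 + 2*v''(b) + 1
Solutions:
 v(b) = C1*sin(sqrt(2)*b/3) + C2*cos(sqrt(2)*b/3) + 81*b^2/20 + 9*b/7 - 387/10


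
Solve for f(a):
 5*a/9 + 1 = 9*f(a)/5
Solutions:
 f(a) = 25*a/81 + 5/9


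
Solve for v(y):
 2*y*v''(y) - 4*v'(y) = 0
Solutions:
 v(y) = C1 + C2*y^3


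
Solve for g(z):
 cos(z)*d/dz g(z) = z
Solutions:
 g(z) = C1 + Integral(z/cos(z), z)


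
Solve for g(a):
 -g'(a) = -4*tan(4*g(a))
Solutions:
 g(a) = -asin(C1*exp(16*a))/4 + pi/4
 g(a) = asin(C1*exp(16*a))/4


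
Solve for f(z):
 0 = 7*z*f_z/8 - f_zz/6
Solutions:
 f(z) = C1 + C2*erfi(sqrt(42)*z/4)


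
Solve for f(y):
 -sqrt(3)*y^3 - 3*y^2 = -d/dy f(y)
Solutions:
 f(y) = C1 + sqrt(3)*y^4/4 + y^3


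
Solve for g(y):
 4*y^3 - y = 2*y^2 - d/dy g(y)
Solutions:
 g(y) = C1 - y^4 + 2*y^3/3 + y^2/2


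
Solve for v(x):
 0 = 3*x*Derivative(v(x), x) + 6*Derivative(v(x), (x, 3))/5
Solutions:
 v(x) = C1 + Integral(C2*airyai(-2^(2/3)*5^(1/3)*x/2) + C3*airybi(-2^(2/3)*5^(1/3)*x/2), x)


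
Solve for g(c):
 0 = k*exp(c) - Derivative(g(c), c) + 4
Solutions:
 g(c) = C1 + 4*c + k*exp(c)


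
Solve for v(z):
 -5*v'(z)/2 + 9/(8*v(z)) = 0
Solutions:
 v(z) = -sqrt(C1 + 90*z)/10
 v(z) = sqrt(C1 + 90*z)/10


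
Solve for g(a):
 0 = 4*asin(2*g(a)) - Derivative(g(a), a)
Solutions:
 Integral(1/asin(2*_y), (_y, g(a))) = C1 + 4*a


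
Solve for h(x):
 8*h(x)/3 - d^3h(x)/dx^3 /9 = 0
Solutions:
 h(x) = C3*exp(2*3^(1/3)*x) + (C1*sin(3^(5/6)*x) + C2*cos(3^(5/6)*x))*exp(-3^(1/3)*x)


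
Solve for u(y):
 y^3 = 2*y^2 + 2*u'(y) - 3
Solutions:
 u(y) = C1 + y^4/8 - y^3/3 + 3*y/2


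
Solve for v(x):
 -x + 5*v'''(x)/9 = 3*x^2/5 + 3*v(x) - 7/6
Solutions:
 v(x) = C3*exp(3*5^(2/3)*x/5) - x^2/5 - x/3 + (C1*sin(3*sqrt(3)*5^(2/3)*x/10) + C2*cos(3*sqrt(3)*5^(2/3)*x/10))*exp(-3*5^(2/3)*x/10) + 7/18


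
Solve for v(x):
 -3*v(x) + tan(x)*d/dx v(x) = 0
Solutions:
 v(x) = C1*sin(x)^3


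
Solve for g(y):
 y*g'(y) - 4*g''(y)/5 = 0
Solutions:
 g(y) = C1 + C2*erfi(sqrt(10)*y/4)


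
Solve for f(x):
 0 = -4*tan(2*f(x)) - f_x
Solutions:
 f(x) = -asin(C1*exp(-8*x))/2 + pi/2
 f(x) = asin(C1*exp(-8*x))/2


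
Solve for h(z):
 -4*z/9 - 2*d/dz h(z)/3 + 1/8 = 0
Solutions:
 h(z) = C1 - z^2/3 + 3*z/16


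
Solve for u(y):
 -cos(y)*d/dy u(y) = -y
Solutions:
 u(y) = C1 + Integral(y/cos(y), y)


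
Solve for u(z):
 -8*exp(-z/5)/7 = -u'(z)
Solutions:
 u(z) = C1 - 40*exp(-z/5)/7


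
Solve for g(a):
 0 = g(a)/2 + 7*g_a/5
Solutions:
 g(a) = C1*exp(-5*a/14)


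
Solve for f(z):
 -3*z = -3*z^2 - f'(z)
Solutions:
 f(z) = C1 - z^3 + 3*z^2/2


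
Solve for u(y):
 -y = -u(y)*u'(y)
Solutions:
 u(y) = -sqrt(C1 + y^2)
 u(y) = sqrt(C1 + y^2)


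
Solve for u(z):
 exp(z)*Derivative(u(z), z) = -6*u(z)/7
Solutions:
 u(z) = C1*exp(6*exp(-z)/7)


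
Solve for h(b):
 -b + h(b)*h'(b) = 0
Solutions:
 h(b) = -sqrt(C1 + b^2)
 h(b) = sqrt(C1 + b^2)


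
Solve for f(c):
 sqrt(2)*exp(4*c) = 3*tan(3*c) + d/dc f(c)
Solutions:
 f(c) = C1 + sqrt(2)*exp(4*c)/4 + log(cos(3*c))


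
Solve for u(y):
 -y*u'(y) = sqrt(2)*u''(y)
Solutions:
 u(y) = C1 + C2*erf(2^(1/4)*y/2)


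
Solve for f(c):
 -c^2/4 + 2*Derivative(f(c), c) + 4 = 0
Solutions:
 f(c) = C1 + c^3/24 - 2*c


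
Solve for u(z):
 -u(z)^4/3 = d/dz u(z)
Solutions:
 u(z) = (-1 - sqrt(3)*I)*(1/(C1 + z))^(1/3)/2
 u(z) = (-1 + sqrt(3)*I)*(1/(C1 + z))^(1/3)/2
 u(z) = (1/(C1 + z))^(1/3)


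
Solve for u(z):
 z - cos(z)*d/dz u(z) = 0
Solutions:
 u(z) = C1 + Integral(z/cos(z), z)


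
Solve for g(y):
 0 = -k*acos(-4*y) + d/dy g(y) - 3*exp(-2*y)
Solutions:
 g(y) = C1 + k*y*acos(-4*y) + k*sqrt(1 - 16*y^2)/4 - 3*exp(-2*y)/2


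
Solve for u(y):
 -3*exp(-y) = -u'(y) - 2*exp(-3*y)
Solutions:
 u(y) = C1 - 3*exp(-y) + 2*exp(-3*y)/3


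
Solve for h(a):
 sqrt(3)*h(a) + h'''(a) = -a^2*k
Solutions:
 h(a) = C3*exp(-3^(1/6)*a) - sqrt(3)*a^2*k/3 + (C1*sin(3^(2/3)*a/2) + C2*cos(3^(2/3)*a/2))*exp(3^(1/6)*a/2)


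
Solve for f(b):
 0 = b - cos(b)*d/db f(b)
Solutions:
 f(b) = C1 + Integral(b/cos(b), b)


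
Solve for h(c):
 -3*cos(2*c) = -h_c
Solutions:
 h(c) = C1 + 3*sin(2*c)/2


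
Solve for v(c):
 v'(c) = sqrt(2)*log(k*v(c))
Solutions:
 li(k*v(c))/k = C1 + sqrt(2)*c


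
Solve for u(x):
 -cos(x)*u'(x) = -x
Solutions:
 u(x) = C1 + Integral(x/cos(x), x)


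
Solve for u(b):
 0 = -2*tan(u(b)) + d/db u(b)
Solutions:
 u(b) = pi - asin(C1*exp(2*b))
 u(b) = asin(C1*exp(2*b))


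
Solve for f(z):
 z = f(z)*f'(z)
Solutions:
 f(z) = -sqrt(C1 + z^2)
 f(z) = sqrt(C1 + z^2)


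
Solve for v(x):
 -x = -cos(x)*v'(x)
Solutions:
 v(x) = C1 + Integral(x/cos(x), x)


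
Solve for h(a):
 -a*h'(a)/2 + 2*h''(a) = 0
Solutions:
 h(a) = C1 + C2*erfi(sqrt(2)*a/4)


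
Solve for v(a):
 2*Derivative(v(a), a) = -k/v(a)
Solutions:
 v(a) = -sqrt(C1 - a*k)
 v(a) = sqrt(C1 - a*k)


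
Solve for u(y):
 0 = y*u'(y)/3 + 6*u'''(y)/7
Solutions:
 u(y) = C1 + Integral(C2*airyai(-84^(1/3)*y/6) + C3*airybi(-84^(1/3)*y/6), y)


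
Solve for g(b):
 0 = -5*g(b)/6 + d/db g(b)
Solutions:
 g(b) = C1*exp(5*b/6)


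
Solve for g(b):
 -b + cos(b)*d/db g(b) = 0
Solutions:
 g(b) = C1 + Integral(b/cos(b), b)


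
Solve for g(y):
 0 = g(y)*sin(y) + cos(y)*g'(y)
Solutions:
 g(y) = C1*cos(y)


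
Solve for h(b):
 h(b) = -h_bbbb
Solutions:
 h(b) = (C1*sin(sqrt(2)*b/2) + C2*cos(sqrt(2)*b/2))*exp(-sqrt(2)*b/2) + (C3*sin(sqrt(2)*b/2) + C4*cos(sqrt(2)*b/2))*exp(sqrt(2)*b/2)


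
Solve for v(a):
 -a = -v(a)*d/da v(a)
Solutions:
 v(a) = -sqrt(C1 + a^2)
 v(a) = sqrt(C1 + a^2)


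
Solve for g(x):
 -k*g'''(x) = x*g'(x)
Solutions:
 g(x) = C1 + Integral(C2*airyai(x*(-1/k)^(1/3)) + C3*airybi(x*(-1/k)^(1/3)), x)


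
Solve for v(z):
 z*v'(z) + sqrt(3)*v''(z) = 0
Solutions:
 v(z) = C1 + C2*erf(sqrt(2)*3^(3/4)*z/6)


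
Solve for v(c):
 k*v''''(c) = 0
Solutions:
 v(c) = C1 + C2*c + C3*c^2 + C4*c^3


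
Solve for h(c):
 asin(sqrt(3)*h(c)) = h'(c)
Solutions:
 Integral(1/asin(sqrt(3)*_y), (_y, h(c))) = C1 + c


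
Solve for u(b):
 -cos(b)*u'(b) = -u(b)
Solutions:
 u(b) = C1*sqrt(sin(b) + 1)/sqrt(sin(b) - 1)


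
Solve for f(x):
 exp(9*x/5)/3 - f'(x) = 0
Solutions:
 f(x) = C1 + 5*exp(9*x/5)/27


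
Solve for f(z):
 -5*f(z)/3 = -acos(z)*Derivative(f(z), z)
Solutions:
 f(z) = C1*exp(5*Integral(1/acos(z), z)/3)


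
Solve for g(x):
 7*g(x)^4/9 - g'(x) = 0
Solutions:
 g(x) = 3^(1/3)*(-1/(C1 + 7*x))^(1/3)
 g(x) = (-1/(C1 + 7*x))^(1/3)*(-3^(1/3) - 3^(5/6)*I)/2
 g(x) = (-1/(C1 + 7*x))^(1/3)*(-3^(1/3) + 3^(5/6)*I)/2


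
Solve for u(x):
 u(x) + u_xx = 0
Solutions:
 u(x) = C1*sin(x) + C2*cos(x)


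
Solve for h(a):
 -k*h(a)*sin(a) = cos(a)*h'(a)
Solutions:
 h(a) = C1*exp(k*log(cos(a)))


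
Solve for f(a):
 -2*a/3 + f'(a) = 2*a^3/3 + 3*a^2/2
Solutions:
 f(a) = C1 + a^4/6 + a^3/2 + a^2/3


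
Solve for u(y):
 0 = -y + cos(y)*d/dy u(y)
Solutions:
 u(y) = C1 + Integral(y/cos(y), y)


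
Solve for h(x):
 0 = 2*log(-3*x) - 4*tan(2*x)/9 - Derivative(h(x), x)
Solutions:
 h(x) = C1 + 2*x*log(-x) - 2*x + 2*x*log(3) + 2*log(cos(2*x))/9


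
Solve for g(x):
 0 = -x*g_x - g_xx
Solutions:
 g(x) = C1 + C2*erf(sqrt(2)*x/2)


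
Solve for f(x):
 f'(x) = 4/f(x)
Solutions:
 f(x) = -sqrt(C1 + 8*x)
 f(x) = sqrt(C1 + 8*x)


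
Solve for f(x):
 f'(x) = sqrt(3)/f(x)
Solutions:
 f(x) = -sqrt(C1 + 2*sqrt(3)*x)
 f(x) = sqrt(C1 + 2*sqrt(3)*x)


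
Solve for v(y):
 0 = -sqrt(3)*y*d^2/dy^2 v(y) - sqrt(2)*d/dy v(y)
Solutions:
 v(y) = C1 + C2*y^(1 - sqrt(6)/3)


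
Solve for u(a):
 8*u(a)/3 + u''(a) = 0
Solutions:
 u(a) = C1*sin(2*sqrt(6)*a/3) + C2*cos(2*sqrt(6)*a/3)


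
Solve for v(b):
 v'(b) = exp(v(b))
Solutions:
 v(b) = log(-1/(C1 + b))


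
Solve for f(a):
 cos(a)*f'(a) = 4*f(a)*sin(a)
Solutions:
 f(a) = C1/cos(a)^4


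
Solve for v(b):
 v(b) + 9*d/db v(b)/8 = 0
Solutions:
 v(b) = C1*exp(-8*b/9)


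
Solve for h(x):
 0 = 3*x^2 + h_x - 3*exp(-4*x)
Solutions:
 h(x) = C1 - x^3 - 3*exp(-4*x)/4


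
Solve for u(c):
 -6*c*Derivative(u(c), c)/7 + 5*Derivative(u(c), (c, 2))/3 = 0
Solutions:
 u(c) = C1 + C2*erfi(3*sqrt(35)*c/35)


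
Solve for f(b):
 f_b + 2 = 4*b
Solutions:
 f(b) = C1 + 2*b^2 - 2*b


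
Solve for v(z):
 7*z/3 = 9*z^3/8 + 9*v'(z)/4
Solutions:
 v(z) = C1 - z^4/8 + 14*z^2/27


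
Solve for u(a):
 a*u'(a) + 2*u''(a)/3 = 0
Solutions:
 u(a) = C1 + C2*erf(sqrt(3)*a/2)


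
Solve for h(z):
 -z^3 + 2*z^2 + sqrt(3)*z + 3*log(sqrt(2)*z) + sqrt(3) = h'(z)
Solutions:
 h(z) = C1 - z^4/4 + 2*z^3/3 + sqrt(3)*z^2/2 + 3*z*log(z) - 3*z + 3*z*log(2)/2 + sqrt(3)*z


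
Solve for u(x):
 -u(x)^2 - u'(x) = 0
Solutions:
 u(x) = 1/(C1 + x)


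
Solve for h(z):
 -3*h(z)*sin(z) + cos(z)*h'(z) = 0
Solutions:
 h(z) = C1/cos(z)^3


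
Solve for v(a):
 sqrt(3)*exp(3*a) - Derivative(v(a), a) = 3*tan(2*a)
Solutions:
 v(a) = C1 + sqrt(3)*exp(3*a)/3 + 3*log(cos(2*a))/2


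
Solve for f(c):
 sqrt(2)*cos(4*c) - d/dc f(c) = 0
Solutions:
 f(c) = C1 + sqrt(2)*sin(4*c)/4


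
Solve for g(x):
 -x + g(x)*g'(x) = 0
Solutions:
 g(x) = -sqrt(C1 + x^2)
 g(x) = sqrt(C1 + x^2)


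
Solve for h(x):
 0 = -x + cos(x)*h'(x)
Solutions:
 h(x) = C1 + Integral(x/cos(x), x)


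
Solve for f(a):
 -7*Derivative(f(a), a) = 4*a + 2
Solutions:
 f(a) = C1 - 2*a^2/7 - 2*a/7


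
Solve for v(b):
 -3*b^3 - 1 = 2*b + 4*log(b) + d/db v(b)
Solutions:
 v(b) = C1 - 3*b^4/4 - b^2 - 4*b*log(b) + 3*b


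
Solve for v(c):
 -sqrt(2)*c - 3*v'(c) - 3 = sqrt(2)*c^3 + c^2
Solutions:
 v(c) = C1 - sqrt(2)*c^4/12 - c^3/9 - sqrt(2)*c^2/6 - c


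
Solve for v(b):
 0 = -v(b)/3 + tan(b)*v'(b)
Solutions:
 v(b) = C1*sin(b)^(1/3)


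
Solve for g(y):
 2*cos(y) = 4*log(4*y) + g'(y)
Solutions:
 g(y) = C1 - 4*y*log(y) - 8*y*log(2) + 4*y + 2*sin(y)


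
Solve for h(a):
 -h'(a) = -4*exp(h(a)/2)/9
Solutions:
 h(a) = 2*log(-1/(C1 + 4*a)) + 2*log(18)


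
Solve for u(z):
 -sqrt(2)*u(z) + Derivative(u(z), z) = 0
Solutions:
 u(z) = C1*exp(sqrt(2)*z)


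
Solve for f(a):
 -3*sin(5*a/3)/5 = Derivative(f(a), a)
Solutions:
 f(a) = C1 + 9*cos(5*a/3)/25


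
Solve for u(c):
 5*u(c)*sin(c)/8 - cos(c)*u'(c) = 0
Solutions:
 u(c) = C1/cos(c)^(5/8)


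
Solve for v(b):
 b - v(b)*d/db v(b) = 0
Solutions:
 v(b) = -sqrt(C1 + b^2)
 v(b) = sqrt(C1 + b^2)


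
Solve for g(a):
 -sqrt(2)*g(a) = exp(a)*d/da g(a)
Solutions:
 g(a) = C1*exp(sqrt(2)*exp(-a))


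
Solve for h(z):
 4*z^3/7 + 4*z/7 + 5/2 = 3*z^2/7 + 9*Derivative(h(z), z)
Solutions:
 h(z) = C1 + z^4/63 - z^3/63 + 2*z^2/63 + 5*z/18


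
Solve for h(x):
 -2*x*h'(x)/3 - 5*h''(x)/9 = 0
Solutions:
 h(x) = C1 + C2*erf(sqrt(15)*x/5)


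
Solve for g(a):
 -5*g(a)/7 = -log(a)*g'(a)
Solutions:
 g(a) = C1*exp(5*li(a)/7)


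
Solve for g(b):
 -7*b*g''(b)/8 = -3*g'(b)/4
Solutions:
 g(b) = C1 + C2*b^(13/7)


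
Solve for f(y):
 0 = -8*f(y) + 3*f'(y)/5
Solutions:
 f(y) = C1*exp(40*y/3)


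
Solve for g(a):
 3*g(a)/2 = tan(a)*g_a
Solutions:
 g(a) = C1*sin(a)^(3/2)


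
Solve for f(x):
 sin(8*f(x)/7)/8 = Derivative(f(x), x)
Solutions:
 -x/8 + 7*log(cos(8*f(x)/7) - 1)/16 - 7*log(cos(8*f(x)/7) + 1)/16 = C1


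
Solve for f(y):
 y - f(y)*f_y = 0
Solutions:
 f(y) = -sqrt(C1 + y^2)
 f(y) = sqrt(C1 + y^2)


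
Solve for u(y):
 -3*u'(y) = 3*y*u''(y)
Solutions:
 u(y) = C1 + C2*log(y)


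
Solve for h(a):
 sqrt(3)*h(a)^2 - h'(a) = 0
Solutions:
 h(a) = -1/(C1 + sqrt(3)*a)


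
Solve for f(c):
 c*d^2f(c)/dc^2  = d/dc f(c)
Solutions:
 f(c) = C1 + C2*c^2


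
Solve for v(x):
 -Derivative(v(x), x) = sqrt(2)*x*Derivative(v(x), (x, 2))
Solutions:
 v(x) = C1 + C2*x^(1 - sqrt(2)/2)


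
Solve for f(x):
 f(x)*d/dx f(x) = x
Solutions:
 f(x) = -sqrt(C1 + x^2)
 f(x) = sqrt(C1 + x^2)


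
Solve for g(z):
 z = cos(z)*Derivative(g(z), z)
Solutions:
 g(z) = C1 + Integral(z/cos(z), z)


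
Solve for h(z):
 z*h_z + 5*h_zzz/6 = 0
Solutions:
 h(z) = C1 + Integral(C2*airyai(-5^(2/3)*6^(1/3)*z/5) + C3*airybi(-5^(2/3)*6^(1/3)*z/5), z)


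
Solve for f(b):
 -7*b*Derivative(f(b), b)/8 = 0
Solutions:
 f(b) = C1


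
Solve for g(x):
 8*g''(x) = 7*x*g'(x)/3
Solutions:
 g(x) = C1 + C2*erfi(sqrt(21)*x/12)


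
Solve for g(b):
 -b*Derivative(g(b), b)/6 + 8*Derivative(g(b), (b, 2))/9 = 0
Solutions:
 g(b) = C1 + C2*erfi(sqrt(6)*b/8)


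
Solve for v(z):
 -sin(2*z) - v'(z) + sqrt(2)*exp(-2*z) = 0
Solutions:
 v(z) = C1 + cos(2*z)/2 - sqrt(2)*exp(-2*z)/2


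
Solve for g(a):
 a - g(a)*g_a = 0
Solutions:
 g(a) = -sqrt(C1 + a^2)
 g(a) = sqrt(C1 + a^2)


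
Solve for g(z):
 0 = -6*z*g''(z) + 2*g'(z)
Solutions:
 g(z) = C1 + C2*z^(4/3)


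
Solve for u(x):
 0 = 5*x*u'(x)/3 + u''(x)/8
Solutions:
 u(x) = C1 + C2*erf(2*sqrt(15)*x/3)


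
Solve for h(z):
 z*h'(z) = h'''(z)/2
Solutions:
 h(z) = C1 + Integral(C2*airyai(2^(1/3)*z) + C3*airybi(2^(1/3)*z), z)


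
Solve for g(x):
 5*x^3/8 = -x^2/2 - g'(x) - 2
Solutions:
 g(x) = C1 - 5*x^4/32 - x^3/6 - 2*x


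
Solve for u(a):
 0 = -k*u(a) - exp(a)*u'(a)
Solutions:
 u(a) = C1*exp(k*exp(-a))


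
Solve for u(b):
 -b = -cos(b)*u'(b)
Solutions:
 u(b) = C1 + Integral(b/cos(b), b)


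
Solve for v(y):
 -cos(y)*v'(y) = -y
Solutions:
 v(y) = C1 + Integral(y/cos(y), y)


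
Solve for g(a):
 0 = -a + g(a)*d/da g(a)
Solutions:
 g(a) = -sqrt(C1 + a^2)
 g(a) = sqrt(C1 + a^2)


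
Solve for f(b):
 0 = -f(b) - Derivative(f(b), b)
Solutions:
 f(b) = C1*exp(-b)


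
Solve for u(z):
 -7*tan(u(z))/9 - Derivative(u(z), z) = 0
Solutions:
 u(z) = pi - asin(C1*exp(-7*z/9))
 u(z) = asin(C1*exp(-7*z/9))


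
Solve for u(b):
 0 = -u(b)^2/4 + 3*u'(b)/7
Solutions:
 u(b) = -12/(C1 + 7*b)


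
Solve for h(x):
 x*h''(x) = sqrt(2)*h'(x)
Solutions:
 h(x) = C1 + C2*x^(1 + sqrt(2))


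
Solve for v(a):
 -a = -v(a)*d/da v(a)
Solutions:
 v(a) = -sqrt(C1 + a^2)
 v(a) = sqrt(C1 + a^2)


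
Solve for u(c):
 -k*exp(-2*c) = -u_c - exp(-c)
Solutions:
 u(c) = C1 - k*exp(-2*c)/2 + exp(-c)


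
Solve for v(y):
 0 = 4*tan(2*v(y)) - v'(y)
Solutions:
 v(y) = -asin(C1*exp(8*y))/2 + pi/2
 v(y) = asin(C1*exp(8*y))/2


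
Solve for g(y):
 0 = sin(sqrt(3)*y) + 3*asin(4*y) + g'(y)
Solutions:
 g(y) = C1 - 3*y*asin(4*y) - 3*sqrt(1 - 16*y^2)/4 + sqrt(3)*cos(sqrt(3)*y)/3


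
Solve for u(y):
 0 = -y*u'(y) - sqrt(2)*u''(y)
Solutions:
 u(y) = C1 + C2*erf(2^(1/4)*y/2)


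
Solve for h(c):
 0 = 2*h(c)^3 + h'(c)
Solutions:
 h(c) = -sqrt(2)*sqrt(-1/(C1 - 2*c))/2
 h(c) = sqrt(2)*sqrt(-1/(C1 - 2*c))/2


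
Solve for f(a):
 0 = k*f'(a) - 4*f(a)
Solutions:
 f(a) = C1*exp(4*a/k)


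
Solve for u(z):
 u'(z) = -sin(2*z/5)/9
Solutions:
 u(z) = C1 + 5*cos(2*z/5)/18


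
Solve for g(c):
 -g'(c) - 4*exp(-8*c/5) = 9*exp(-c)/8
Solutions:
 g(c) = C1 + 9*exp(-c)/8 + 5*exp(-8*c/5)/2


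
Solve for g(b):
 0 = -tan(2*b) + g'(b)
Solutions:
 g(b) = C1 - log(cos(2*b))/2


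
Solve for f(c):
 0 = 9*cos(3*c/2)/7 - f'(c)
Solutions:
 f(c) = C1 + 6*sin(3*c/2)/7


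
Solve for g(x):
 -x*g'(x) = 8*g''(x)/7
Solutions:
 g(x) = C1 + C2*erf(sqrt(7)*x/4)


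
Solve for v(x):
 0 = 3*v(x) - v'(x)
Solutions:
 v(x) = C1*exp(3*x)


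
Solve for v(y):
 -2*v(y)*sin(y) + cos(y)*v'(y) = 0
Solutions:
 v(y) = C1/cos(y)^2


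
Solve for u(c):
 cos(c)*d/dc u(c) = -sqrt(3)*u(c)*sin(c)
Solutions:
 u(c) = C1*cos(c)^(sqrt(3))


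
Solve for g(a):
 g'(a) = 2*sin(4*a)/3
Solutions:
 g(a) = C1 - cos(4*a)/6


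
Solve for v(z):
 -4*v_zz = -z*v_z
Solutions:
 v(z) = C1 + C2*erfi(sqrt(2)*z/4)


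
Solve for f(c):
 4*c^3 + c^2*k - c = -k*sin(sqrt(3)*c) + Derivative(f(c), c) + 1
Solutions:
 f(c) = C1 + c^4 + c^3*k/3 - c^2/2 - c - sqrt(3)*k*cos(sqrt(3)*c)/3


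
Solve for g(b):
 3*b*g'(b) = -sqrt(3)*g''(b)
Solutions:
 g(b) = C1 + C2*erf(sqrt(2)*3^(1/4)*b/2)


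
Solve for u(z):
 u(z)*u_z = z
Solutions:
 u(z) = -sqrt(C1 + z^2)
 u(z) = sqrt(C1 + z^2)


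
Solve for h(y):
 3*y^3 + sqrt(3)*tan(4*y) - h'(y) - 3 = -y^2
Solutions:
 h(y) = C1 + 3*y^4/4 + y^3/3 - 3*y - sqrt(3)*log(cos(4*y))/4


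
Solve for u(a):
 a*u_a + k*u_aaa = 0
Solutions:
 u(a) = C1 + Integral(C2*airyai(a*(-1/k)^(1/3)) + C3*airybi(a*(-1/k)^(1/3)), a)


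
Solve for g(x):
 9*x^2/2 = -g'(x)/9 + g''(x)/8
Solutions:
 g(x) = C1 + C2*exp(8*x/9) - 27*x^3/2 - 729*x^2/16 - 6561*x/64


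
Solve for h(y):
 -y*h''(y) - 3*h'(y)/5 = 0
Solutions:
 h(y) = C1 + C2*y^(2/5)


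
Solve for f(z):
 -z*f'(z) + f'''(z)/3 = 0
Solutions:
 f(z) = C1 + Integral(C2*airyai(3^(1/3)*z) + C3*airybi(3^(1/3)*z), z)


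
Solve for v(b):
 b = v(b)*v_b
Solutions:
 v(b) = -sqrt(C1 + b^2)
 v(b) = sqrt(C1 + b^2)


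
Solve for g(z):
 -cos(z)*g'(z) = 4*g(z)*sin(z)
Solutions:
 g(z) = C1*cos(z)^4


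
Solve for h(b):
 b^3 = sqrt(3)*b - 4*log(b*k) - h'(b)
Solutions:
 h(b) = C1 - b^4/4 + sqrt(3)*b^2/2 - 4*b*log(b*k) + 4*b


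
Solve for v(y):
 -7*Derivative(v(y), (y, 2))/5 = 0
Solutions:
 v(y) = C1 + C2*y


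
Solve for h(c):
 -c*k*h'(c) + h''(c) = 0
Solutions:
 h(c) = Piecewise((-sqrt(2)*sqrt(pi)*C1*erf(sqrt(2)*c*sqrt(-k)/2)/(2*sqrt(-k)) - C2, (k > 0) | (k < 0)), (-C1*c - C2, True))


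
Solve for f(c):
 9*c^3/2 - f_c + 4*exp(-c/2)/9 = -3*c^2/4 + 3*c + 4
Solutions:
 f(c) = C1 + 9*c^4/8 + c^3/4 - 3*c^2/2 - 4*c - 8*exp(-c/2)/9


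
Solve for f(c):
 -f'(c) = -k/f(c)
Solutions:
 f(c) = -sqrt(C1 + 2*c*k)
 f(c) = sqrt(C1 + 2*c*k)


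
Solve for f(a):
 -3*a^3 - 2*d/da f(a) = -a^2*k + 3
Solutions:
 f(a) = C1 - 3*a^4/8 + a^3*k/6 - 3*a/2


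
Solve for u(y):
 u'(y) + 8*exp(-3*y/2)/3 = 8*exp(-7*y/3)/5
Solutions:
 u(y) = C1 + 16*exp(-3*y/2)/9 - 24*exp(-7*y/3)/35


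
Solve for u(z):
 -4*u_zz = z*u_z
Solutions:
 u(z) = C1 + C2*erf(sqrt(2)*z/4)


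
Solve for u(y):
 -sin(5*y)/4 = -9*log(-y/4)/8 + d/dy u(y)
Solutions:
 u(y) = C1 + 9*y*log(-y)/8 - 9*y*log(2)/4 - 9*y/8 + cos(5*y)/20


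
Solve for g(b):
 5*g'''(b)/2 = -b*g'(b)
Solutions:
 g(b) = C1 + Integral(C2*airyai(-2^(1/3)*5^(2/3)*b/5) + C3*airybi(-2^(1/3)*5^(2/3)*b/5), b)


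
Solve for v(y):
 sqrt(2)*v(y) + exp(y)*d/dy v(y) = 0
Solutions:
 v(y) = C1*exp(sqrt(2)*exp(-y))


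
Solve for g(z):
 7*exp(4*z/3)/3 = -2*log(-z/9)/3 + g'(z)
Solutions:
 g(z) = C1 + 2*z*log(-z)/3 + 2*z*(-2*log(3) - 1)/3 + 7*exp(4*z/3)/4


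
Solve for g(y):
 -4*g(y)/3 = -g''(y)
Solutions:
 g(y) = C1*exp(-2*sqrt(3)*y/3) + C2*exp(2*sqrt(3)*y/3)


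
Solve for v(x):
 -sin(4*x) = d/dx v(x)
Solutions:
 v(x) = C1 + cos(4*x)/4


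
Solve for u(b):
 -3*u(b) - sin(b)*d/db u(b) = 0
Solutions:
 u(b) = C1*(cos(b) + 1)^(3/2)/(cos(b) - 1)^(3/2)


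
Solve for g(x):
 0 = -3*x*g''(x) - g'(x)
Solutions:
 g(x) = C1 + C2*x^(2/3)


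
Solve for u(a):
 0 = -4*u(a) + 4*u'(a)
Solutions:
 u(a) = C1*exp(a)


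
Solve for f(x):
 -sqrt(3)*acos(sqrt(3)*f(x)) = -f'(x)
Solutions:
 Integral(1/acos(sqrt(3)*_y), (_y, f(x))) = C1 + sqrt(3)*x


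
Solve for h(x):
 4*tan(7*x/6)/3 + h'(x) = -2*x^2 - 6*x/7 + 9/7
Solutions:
 h(x) = C1 - 2*x^3/3 - 3*x^2/7 + 9*x/7 + 8*log(cos(7*x/6))/7


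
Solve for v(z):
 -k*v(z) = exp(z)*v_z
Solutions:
 v(z) = C1*exp(k*exp(-z))


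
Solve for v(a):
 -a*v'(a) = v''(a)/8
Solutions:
 v(a) = C1 + C2*erf(2*a)


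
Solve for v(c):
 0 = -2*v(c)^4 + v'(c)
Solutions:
 v(c) = (-1/(C1 + 6*c))^(1/3)
 v(c) = (-1/(C1 + 2*c))^(1/3)*(-3^(2/3) - 3*3^(1/6)*I)/6
 v(c) = (-1/(C1 + 2*c))^(1/3)*(-3^(2/3) + 3*3^(1/6)*I)/6


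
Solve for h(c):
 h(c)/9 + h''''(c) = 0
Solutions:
 h(c) = (C1*sin(sqrt(6)*c/6) + C2*cos(sqrt(6)*c/6))*exp(-sqrt(6)*c/6) + (C3*sin(sqrt(6)*c/6) + C4*cos(sqrt(6)*c/6))*exp(sqrt(6)*c/6)


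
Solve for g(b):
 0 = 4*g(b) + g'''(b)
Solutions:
 g(b) = C3*exp(-2^(2/3)*b) + (C1*sin(2^(2/3)*sqrt(3)*b/2) + C2*cos(2^(2/3)*sqrt(3)*b/2))*exp(2^(2/3)*b/2)


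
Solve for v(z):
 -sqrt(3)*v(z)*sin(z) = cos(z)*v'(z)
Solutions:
 v(z) = C1*cos(z)^(sqrt(3))


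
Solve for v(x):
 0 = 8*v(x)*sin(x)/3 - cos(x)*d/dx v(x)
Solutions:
 v(x) = C1/cos(x)^(8/3)


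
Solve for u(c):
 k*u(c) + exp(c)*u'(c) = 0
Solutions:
 u(c) = C1*exp(k*exp(-c))


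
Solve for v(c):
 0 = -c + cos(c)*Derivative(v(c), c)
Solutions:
 v(c) = C1 + Integral(c/cos(c), c)


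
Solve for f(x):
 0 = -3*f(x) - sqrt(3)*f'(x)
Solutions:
 f(x) = C1*exp(-sqrt(3)*x)


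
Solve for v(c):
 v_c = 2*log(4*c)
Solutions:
 v(c) = C1 + 2*c*log(c) - 2*c + c*log(16)


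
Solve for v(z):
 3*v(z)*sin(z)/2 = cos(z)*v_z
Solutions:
 v(z) = C1/cos(z)^(3/2)


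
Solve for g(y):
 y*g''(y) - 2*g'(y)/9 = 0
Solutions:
 g(y) = C1 + C2*y^(11/9)


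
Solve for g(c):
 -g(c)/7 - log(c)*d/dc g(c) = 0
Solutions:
 g(c) = C1*exp(-li(c)/7)


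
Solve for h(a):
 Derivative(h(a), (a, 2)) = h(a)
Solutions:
 h(a) = C1*exp(-a) + C2*exp(a)


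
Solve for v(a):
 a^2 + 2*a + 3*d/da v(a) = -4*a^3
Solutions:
 v(a) = C1 - a^4/3 - a^3/9 - a^2/3


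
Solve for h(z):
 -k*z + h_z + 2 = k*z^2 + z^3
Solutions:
 h(z) = C1 + k*z^3/3 + k*z^2/2 + z^4/4 - 2*z


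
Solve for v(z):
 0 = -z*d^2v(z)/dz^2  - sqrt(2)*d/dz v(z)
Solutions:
 v(z) = C1 + C2*z^(1 - sqrt(2))


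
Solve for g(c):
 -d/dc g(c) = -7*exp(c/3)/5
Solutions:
 g(c) = C1 + 21*exp(c/3)/5


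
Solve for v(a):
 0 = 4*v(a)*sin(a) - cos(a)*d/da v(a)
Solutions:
 v(a) = C1/cos(a)^4


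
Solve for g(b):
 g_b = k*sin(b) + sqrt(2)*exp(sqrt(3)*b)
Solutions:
 g(b) = C1 - k*cos(b) + sqrt(6)*exp(sqrt(3)*b)/3


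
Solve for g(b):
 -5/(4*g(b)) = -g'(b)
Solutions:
 g(b) = -sqrt(C1 + 10*b)/2
 g(b) = sqrt(C1 + 10*b)/2


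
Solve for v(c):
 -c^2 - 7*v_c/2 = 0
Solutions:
 v(c) = C1 - 2*c^3/21


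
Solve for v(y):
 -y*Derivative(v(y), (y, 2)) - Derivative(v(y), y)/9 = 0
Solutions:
 v(y) = C1 + C2*y^(8/9)


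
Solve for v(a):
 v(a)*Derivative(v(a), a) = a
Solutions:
 v(a) = -sqrt(C1 + a^2)
 v(a) = sqrt(C1 + a^2)


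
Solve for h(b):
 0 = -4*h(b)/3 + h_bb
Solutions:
 h(b) = C1*exp(-2*sqrt(3)*b/3) + C2*exp(2*sqrt(3)*b/3)


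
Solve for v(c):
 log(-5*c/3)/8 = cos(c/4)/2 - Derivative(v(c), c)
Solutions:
 v(c) = C1 - c*log(-c)/8 - c*log(5)/8 + c/8 + c*log(3)/8 + 2*sin(c/4)


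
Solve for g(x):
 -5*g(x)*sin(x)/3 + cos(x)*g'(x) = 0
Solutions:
 g(x) = C1/cos(x)^(5/3)


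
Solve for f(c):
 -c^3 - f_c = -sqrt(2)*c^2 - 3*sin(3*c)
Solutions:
 f(c) = C1 - c^4/4 + sqrt(2)*c^3/3 - cos(3*c)


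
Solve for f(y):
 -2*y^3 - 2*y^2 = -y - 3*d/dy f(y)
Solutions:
 f(y) = C1 + y^4/6 + 2*y^3/9 - y^2/6


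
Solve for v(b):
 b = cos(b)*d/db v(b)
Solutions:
 v(b) = C1 + Integral(b/cos(b), b)


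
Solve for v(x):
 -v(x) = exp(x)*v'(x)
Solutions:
 v(x) = C1*exp(exp(-x))


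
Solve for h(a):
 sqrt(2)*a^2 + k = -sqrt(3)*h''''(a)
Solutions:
 h(a) = C1 + C2*a + C3*a^2 + C4*a^3 - sqrt(6)*a^6/1080 - sqrt(3)*a^4*k/72


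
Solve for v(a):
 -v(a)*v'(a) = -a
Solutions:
 v(a) = -sqrt(C1 + a^2)
 v(a) = sqrt(C1 + a^2)


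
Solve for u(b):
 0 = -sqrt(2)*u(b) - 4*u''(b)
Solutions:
 u(b) = C1*sin(2^(1/4)*b/2) + C2*cos(2^(1/4)*b/2)


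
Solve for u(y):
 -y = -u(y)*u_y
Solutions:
 u(y) = -sqrt(C1 + y^2)
 u(y) = sqrt(C1 + y^2)


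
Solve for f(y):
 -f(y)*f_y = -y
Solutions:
 f(y) = -sqrt(C1 + y^2)
 f(y) = sqrt(C1 + y^2)


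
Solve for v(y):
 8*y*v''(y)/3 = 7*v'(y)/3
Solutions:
 v(y) = C1 + C2*y^(15/8)


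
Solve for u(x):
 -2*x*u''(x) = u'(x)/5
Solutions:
 u(x) = C1 + C2*x^(9/10)


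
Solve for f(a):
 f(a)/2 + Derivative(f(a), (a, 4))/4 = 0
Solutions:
 f(a) = (C1*sin(2^(3/4)*a/2) + C2*cos(2^(3/4)*a/2))*exp(-2^(3/4)*a/2) + (C3*sin(2^(3/4)*a/2) + C4*cos(2^(3/4)*a/2))*exp(2^(3/4)*a/2)


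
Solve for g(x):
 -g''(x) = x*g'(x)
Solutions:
 g(x) = C1 + C2*erf(sqrt(2)*x/2)


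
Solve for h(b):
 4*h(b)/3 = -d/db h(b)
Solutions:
 h(b) = C1*exp(-4*b/3)


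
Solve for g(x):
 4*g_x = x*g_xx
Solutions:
 g(x) = C1 + C2*x^5


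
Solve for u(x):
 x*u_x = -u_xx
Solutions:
 u(x) = C1 + C2*erf(sqrt(2)*x/2)


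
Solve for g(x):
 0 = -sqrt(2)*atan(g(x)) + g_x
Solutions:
 Integral(1/atan(_y), (_y, g(x))) = C1 + sqrt(2)*x


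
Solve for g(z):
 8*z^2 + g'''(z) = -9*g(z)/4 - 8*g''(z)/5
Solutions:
 g(z) = C1*exp(z*(-32 + 256/(45*sqrt(578505) + 34471)^(1/3) + (45*sqrt(578505) + 34471)^(1/3))/60)*sin(sqrt(3)*z*(-(45*sqrt(578505) + 34471)^(1/3) + 256/(45*sqrt(578505) + 34471)^(1/3))/60) + C2*exp(z*(-32 + 256/(45*sqrt(578505) + 34471)^(1/3) + (45*sqrt(578505) + 34471)^(1/3))/60)*cos(sqrt(3)*z*(-(45*sqrt(578505) + 34471)^(1/3) + 256/(45*sqrt(578505) + 34471)^(1/3))/60) + C3*exp(-z*(256/(45*sqrt(578505) + 34471)^(1/3) + 16 + (45*sqrt(578505) + 34471)^(1/3))/30) - 32*z^2/9 + 2048/405


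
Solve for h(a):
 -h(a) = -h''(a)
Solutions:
 h(a) = C1*exp(-a) + C2*exp(a)


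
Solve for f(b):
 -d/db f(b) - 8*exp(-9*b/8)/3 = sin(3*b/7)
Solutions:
 f(b) = C1 + 7*cos(3*b/7)/3 + 64*exp(-9*b/8)/27


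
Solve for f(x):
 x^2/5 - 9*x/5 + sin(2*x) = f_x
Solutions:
 f(x) = C1 + x^3/15 - 9*x^2/10 - cos(2*x)/2


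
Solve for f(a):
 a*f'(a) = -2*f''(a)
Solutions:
 f(a) = C1 + C2*erf(a/2)


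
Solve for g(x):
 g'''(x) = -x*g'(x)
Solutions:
 g(x) = C1 + Integral(C2*airyai(-x) + C3*airybi(-x), x)


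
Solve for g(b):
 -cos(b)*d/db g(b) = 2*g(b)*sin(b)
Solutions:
 g(b) = C1*cos(b)^2


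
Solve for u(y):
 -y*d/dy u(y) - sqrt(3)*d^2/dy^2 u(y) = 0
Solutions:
 u(y) = C1 + C2*erf(sqrt(2)*3^(3/4)*y/6)


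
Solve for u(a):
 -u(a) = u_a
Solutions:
 u(a) = C1*exp(-a)


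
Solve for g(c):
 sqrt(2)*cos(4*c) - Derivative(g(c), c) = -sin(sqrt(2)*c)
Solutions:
 g(c) = C1 + sqrt(2)*sin(4*c)/4 - sqrt(2)*cos(sqrt(2)*c)/2


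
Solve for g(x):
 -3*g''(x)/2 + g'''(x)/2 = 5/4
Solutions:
 g(x) = C1 + C2*x + C3*exp(3*x) - 5*x^2/12


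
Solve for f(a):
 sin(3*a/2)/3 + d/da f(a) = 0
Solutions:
 f(a) = C1 + 2*cos(3*a/2)/9


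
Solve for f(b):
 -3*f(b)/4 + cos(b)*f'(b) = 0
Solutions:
 f(b) = C1*(sin(b) + 1)^(3/8)/(sin(b) - 1)^(3/8)


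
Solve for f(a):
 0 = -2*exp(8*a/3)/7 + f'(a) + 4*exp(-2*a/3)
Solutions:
 f(a) = C1 + 3*exp(8*a/3)/28 + 6*exp(-2*a/3)


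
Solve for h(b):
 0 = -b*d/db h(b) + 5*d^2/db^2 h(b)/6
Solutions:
 h(b) = C1 + C2*erfi(sqrt(15)*b/5)


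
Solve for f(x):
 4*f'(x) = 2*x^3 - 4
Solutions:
 f(x) = C1 + x^4/8 - x


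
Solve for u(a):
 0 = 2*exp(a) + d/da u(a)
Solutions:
 u(a) = C1 - 2*exp(a)


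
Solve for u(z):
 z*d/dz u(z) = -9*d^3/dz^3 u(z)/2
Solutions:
 u(z) = C1 + Integral(C2*airyai(-6^(1/3)*z/3) + C3*airybi(-6^(1/3)*z/3), z)


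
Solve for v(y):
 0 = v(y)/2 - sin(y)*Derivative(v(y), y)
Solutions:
 v(y) = C1*(cos(y) - 1)^(1/4)/(cos(y) + 1)^(1/4)


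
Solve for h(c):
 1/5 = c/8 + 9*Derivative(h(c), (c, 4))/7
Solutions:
 h(c) = C1 + C2*c + C3*c^2 + C4*c^3 - 7*c^5/8640 + 7*c^4/1080


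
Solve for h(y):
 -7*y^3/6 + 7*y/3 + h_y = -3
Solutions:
 h(y) = C1 + 7*y^4/24 - 7*y^2/6 - 3*y


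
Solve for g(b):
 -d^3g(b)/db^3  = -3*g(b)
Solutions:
 g(b) = C3*exp(3^(1/3)*b) + (C1*sin(3^(5/6)*b/2) + C2*cos(3^(5/6)*b/2))*exp(-3^(1/3)*b/2)


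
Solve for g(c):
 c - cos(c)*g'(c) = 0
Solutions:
 g(c) = C1 + Integral(c/cos(c), c)


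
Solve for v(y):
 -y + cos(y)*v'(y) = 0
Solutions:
 v(y) = C1 + Integral(y/cos(y), y)


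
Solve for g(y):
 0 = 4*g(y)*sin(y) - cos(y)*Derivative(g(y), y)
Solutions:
 g(y) = C1/cos(y)^4


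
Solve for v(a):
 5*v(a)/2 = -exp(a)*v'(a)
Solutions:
 v(a) = C1*exp(5*exp(-a)/2)


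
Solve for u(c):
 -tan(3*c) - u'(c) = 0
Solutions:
 u(c) = C1 + log(cos(3*c))/3


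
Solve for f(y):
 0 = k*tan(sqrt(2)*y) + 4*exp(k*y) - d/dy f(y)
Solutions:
 f(y) = C1 - sqrt(2)*k*log(cos(sqrt(2)*y))/2 + 4*Piecewise((exp(k*y)/k, Ne(k, 0)), (y, True))


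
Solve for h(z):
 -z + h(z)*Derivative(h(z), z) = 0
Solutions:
 h(z) = -sqrt(C1 + z^2)
 h(z) = sqrt(C1 + z^2)


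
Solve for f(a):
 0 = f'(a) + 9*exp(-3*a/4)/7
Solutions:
 f(a) = C1 + 12*exp(-3*a/4)/7


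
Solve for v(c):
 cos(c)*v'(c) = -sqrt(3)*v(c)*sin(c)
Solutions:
 v(c) = C1*cos(c)^(sqrt(3))


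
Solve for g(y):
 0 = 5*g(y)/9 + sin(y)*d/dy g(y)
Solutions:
 g(y) = C1*(cos(y) + 1)^(5/18)/(cos(y) - 1)^(5/18)


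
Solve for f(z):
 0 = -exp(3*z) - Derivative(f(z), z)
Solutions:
 f(z) = C1 - exp(3*z)/3


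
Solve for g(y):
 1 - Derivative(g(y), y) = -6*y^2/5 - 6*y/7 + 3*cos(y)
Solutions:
 g(y) = C1 + 2*y^3/5 + 3*y^2/7 + y - 3*sin(y)


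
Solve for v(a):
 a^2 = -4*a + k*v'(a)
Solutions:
 v(a) = C1 + a^3/(3*k) + 2*a^2/k


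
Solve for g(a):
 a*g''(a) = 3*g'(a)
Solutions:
 g(a) = C1 + C2*a^4


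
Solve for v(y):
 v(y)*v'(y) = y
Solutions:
 v(y) = -sqrt(C1 + y^2)
 v(y) = sqrt(C1 + y^2)


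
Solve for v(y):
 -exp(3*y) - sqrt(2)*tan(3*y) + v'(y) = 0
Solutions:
 v(y) = C1 + exp(3*y)/3 - sqrt(2)*log(cos(3*y))/3


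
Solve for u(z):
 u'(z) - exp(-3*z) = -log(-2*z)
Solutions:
 u(z) = C1 - z*log(-z) + z*(1 - log(2)) - exp(-3*z)/3


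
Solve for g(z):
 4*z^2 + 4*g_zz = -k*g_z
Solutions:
 g(z) = C1 + C2*exp(-k*z/4) - 4*z^3/(3*k) + 16*z^2/k^2 - 128*z/k^3


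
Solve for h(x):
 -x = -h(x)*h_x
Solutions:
 h(x) = -sqrt(C1 + x^2)
 h(x) = sqrt(C1 + x^2)


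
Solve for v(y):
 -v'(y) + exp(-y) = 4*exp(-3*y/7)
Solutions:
 v(y) = C1 - exp(-y) + 28*exp(-3*y/7)/3


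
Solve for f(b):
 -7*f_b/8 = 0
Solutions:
 f(b) = C1


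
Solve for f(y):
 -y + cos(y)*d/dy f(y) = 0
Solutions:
 f(y) = C1 + Integral(y/cos(y), y)


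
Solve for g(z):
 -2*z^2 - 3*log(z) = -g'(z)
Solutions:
 g(z) = C1 + 2*z^3/3 + 3*z*log(z) - 3*z


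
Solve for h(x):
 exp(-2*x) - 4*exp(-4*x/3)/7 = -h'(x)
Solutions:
 h(x) = C1 + exp(-2*x)/2 - 3*exp(-4*x/3)/7


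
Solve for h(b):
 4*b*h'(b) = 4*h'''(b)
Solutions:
 h(b) = C1 + Integral(C2*airyai(b) + C3*airybi(b), b)


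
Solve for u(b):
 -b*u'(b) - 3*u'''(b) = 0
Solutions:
 u(b) = C1 + Integral(C2*airyai(-3^(2/3)*b/3) + C3*airybi(-3^(2/3)*b/3), b)


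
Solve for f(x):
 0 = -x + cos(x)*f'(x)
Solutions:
 f(x) = C1 + Integral(x/cos(x), x)


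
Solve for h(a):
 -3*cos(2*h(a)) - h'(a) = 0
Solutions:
 h(a) = -asin((C1 + exp(12*a))/(C1 - exp(12*a)))/2 + pi/2
 h(a) = asin((C1 + exp(12*a))/(C1 - exp(12*a)))/2


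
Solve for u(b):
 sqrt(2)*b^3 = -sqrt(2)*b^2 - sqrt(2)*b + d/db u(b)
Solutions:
 u(b) = C1 + sqrt(2)*b^4/4 + sqrt(2)*b^3/3 + sqrt(2)*b^2/2


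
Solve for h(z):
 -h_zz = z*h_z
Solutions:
 h(z) = C1 + C2*erf(sqrt(2)*z/2)


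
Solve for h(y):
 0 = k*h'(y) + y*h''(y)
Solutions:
 h(y) = C1 + y^(1 - re(k))*(C2*sin(log(y)*Abs(im(k))) + C3*cos(log(y)*im(k)))


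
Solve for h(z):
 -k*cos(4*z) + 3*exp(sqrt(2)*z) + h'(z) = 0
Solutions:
 h(z) = C1 + k*sin(4*z)/4 - 3*sqrt(2)*exp(sqrt(2)*z)/2


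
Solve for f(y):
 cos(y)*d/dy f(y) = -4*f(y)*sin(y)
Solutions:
 f(y) = C1*cos(y)^4


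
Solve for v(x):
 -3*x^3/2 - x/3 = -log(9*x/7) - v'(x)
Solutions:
 v(x) = C1 + 3*x^4/8 + x^2/6 - x*log(x) + x*log(7/9) + x


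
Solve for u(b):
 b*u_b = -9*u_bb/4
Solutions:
 u(b) = C1 + C2*erf(sqrt(2)*b/3)


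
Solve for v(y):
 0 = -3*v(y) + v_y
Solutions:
 v(y) = C1*exp(3*y)


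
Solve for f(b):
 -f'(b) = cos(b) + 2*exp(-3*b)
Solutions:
 f(b) = C1 - sin(b) + 2*exp(-3*b)/3


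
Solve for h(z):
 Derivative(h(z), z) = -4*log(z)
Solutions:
 h(z) = C1 - 4*z*log(z) + 4*z


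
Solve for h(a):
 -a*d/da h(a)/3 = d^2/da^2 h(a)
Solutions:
 h(a) = C1 + C2*erf(sqrt(6)*a/6)


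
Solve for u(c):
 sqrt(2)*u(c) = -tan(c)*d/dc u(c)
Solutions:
 u(c) = C1/sin(c)^(sqrt(2))


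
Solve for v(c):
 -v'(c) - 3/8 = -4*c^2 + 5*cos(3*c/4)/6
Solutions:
 v(c) = C1 + 4*c^3/3 - 3*c/8 - 10*sin(3*c/4)/9


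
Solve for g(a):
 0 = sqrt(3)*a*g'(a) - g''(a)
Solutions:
 g(a) = C1 + C2*erfi(sqrt(2)*3^(1/4)*a/2)


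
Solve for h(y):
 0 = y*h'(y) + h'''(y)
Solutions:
 h(y) = C1 + Integral(C2*airyai(-y) + C3*airybi(-y), y)


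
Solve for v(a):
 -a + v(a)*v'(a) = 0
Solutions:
 v(a) = -sqrt(C1 + a^2)
 v(a) = sqrt(C1 + a^2)


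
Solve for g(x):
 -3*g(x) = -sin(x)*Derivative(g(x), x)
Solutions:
 g(x) = C1*(cos(x) - 1)^(3/2)/(cos(x) + 1)^(3/2)


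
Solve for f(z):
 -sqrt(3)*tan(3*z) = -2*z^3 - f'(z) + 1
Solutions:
 f(z) = C1 - z^4/2 + z - sqrt(3)*log(cos(3*z))/3


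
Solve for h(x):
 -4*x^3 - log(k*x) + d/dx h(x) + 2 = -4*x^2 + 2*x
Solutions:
 h(x) = C1 + x^4 - 4*x^3/3 + x^2 + x*log(k*x) - 3*x


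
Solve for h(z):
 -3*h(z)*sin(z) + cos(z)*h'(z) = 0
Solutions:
 h(z) = C1/cos(z)^3


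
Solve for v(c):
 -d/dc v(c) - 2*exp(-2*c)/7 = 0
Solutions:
 v(c) = C1 + exp(-2*c)/7


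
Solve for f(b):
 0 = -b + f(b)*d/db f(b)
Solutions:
 f(b) = -sqrt(C1 + b^2)
 f(b) = sqrt(C1 + b^2)


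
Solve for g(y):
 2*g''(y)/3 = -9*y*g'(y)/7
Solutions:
 g(y) = C1 + C2*erf(3*sqrt(21)*y/14)


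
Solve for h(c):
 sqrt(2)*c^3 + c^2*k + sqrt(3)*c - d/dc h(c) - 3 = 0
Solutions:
 h(c) = C1 + sqrt(2)*c^4/4 + c^3*k/3 + sqrt(3)*c^2/2 - 3*c


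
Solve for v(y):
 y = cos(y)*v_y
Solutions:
 v(y) = C1 + Integral(y/cos(y), y)


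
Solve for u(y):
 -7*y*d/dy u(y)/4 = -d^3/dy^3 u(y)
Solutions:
 u(y) = C1 + Integral(C2*airyai(14^(1/3)*y/2) + C3*airybi(14^(1/3)*y/2), y)


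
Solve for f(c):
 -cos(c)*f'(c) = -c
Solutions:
 f(c) = C1 + Integral(c/cos(c), c)


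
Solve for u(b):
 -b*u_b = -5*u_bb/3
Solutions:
 u(b) = C1 + C2*erfi(sqrt(30)*b/10)


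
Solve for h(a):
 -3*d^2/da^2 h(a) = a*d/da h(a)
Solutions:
 h(a) = C1 + C2*erf(sqrt(6)*a/6)


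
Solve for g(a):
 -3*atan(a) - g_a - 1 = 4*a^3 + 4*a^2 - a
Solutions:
 g(a) = C1 - a^4 - 4*a^3/3 + a^2/2 - 3*a*atan(a) - a + 3*log(a^2 + 1)/2


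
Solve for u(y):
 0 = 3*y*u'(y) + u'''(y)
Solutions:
 u(y) = C1 + Integral(C2*airyai(-3^(1/3)*y) + C3*airybi(-3^(1/3)*y), y)


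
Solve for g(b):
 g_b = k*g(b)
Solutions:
 g(b) = C1*exp(b*k)


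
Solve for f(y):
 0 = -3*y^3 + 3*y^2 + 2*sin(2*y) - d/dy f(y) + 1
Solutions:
 f(y) = C1 - 3*y^4/4 + y^3 + y - cos(2*y)


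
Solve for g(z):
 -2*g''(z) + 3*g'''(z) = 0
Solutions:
 g(z) = C1 + C2*z + C3*exp(2*z/3)


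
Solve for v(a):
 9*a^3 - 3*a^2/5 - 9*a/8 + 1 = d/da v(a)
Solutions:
 v(a) = C1 + 9*a^4/4 - a^3/5 - 9*a^2/16 + a


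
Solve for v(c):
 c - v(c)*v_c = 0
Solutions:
 v(c) = -sqrt(C1 + c^2)
 v(c) = sqrt(C1 + c^2)


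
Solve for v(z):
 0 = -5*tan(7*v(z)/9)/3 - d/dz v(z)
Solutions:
 v(z) = -9*asin(C1*exp(-35*z/27))/7 + 9*pi/7
 v(z) = 9*asin(C1*exp(-35*z/27))/7


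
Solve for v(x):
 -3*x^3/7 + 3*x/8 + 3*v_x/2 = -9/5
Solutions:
 v(x) = C1 + x^4/14 - x^2/8 - 6*x/5


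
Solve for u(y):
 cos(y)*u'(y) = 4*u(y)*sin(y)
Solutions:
 u(y) = C1/cos(y)^4


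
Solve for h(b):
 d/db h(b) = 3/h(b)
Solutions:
 h(b) = -sqrt(C1 + 6*b)
 h(b) = sqrt(C1 + 6*b)


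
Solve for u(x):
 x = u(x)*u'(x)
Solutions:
 u(x) = -sqrt(C1 + x^2)
 u(x) = sqrt(C1 + x^2)


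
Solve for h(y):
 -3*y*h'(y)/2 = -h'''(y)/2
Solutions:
 h(y) = C1 + Integral(C2*airyai(3^(1/3)*y) + C3*airybi(3^(1/3)*y), y)


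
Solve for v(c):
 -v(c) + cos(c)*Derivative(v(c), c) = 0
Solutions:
 v(c) = C1*sqrt(sin(c) + 1)/sqrt(sin(c) - 1)


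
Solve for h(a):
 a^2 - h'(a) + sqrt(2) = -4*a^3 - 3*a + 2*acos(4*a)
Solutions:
 h(a) = C1 + a^4 + a^3/3 + 3*a^2/2 - 2*a*acos(4*a) + sqrt(2)*a + sqrt(1 - 16*a^2)/2


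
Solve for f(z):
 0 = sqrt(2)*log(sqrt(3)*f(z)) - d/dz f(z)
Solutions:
 -sqrt(2)*Integral(1/(2*log(_y) + log(3)), (_y, f(z))) = C1 - z


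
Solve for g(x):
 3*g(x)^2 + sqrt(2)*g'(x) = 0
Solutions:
 g(x) = 2/(C1 + 3*sqrt(2)*x)


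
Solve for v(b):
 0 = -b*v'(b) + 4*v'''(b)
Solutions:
 v(b) = C1 + Integral(C2*airyai(2^(1/3)*b/2) + C3*airybi(2^(1/3)*b/2), b)


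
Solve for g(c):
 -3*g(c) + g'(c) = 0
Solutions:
 g(c) = C1*exp(3*c)


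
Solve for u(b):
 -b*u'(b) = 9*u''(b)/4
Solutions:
 u(b) = C1 + C2*erf(sqrt(2)*b/3)
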